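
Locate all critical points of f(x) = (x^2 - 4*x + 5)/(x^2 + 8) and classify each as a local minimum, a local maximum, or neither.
f'(x) = 2*(2*x^2 + 3*x - 16)/(x^4 + 16*x^2 + 64)

Solve f'(x) = 0:
  f'(x) = 2*(2*x^2 + 3*x - 16)/(x^2 + 8)^2; the denominator is positive wherever f is defined, so f'(x) = 0 ⇔ 4*x^2 + 6*x - 32 = 0.
  Factor: 4*x^2 + 6*x - 32 = 2*(2*x^2 + 3*x - 16); 2*x^2 + 3*x - 16 = 0 has no rational roots; quadratic formula: x = (-3 ± √137)/4.
  ⇒ x = -sqrt(137)/4 - 3/4 ≈ -3.6762, -3/4 + sqrt(137)/4 ≈ 2.1762

f''(x) = 2*(-4*x^3 - 9*x^2 + 96*x + 24)/(x^6 + 24*x^4 + 192*x^2 + 512)
Second-derivative test at each critical point:
  f''(-3.6762) = -0.0506 < 0 → local maximum
  f''(2.1762) = 0.1443 > 0 → local minimum

Critical points: x = -sqrt(137)/4 - 3/4 ≈ -3.6762 (local maximum); x = -3/4 + sqrt(137)/4 ≈ 2.1762 (local minimum)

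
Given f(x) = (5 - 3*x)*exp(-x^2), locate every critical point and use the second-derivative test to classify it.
f'(x) = (2*x*(3*x - 5) - 3)*exp(-x^2)

Solve f'(x) = 0:
  f'(x) = (6*x^2 - 10*x - 3)·exp(-x^2) and exp(-x^2) > 0 for every x, so f'(x) = 0 ⇔ 6*x^2 - 10*x - 3 = 0.
  6*x^2 - 10*x - 3 = 0 has no rational roots; quadratic formula: x = (10 ± √172)/12.
  ⇒ x = 5/6 - sqrt(43)/6 ≈ -0.2596, 5/6 + sqrt(43)/6 ≈ 1.9262

f''(x) = 2*(2*x^2*(5 - 3*x) + 9*x - 5)*exp(-x^2)
Second-derivative test at each critical point:
  f''(-0.2596) = -12.2603 < 0 → local maximum
  f''(1.9262) = 0.3209 > 0 → local minimum

Critical points: x = 5/6 - sqrt(43)/6 ≈ -0.2596 (local maximum); x = 5/6 + sqrt(43)/6 ≈ 1.9262 (local minimum)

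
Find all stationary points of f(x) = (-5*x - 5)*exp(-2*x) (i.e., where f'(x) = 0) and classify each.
f'(x) = 5*(2*x + 1)*exp(-2*x)

Solve f'(x) = 0:
  f'(x) = (10*x + 5)·exp(-2*x) and exp(-2*x) > 0 for every x, so f'(x) = 0 ⇔ 10*x + 5 = 0.
  Factor: 10*x + 5 = 5*(2*x + 1) = 0.
  ⇒ x = -1/2

f''(x) = -20*x*exp(-2*x)
Second-derivative test at each critical point:
  f''(-1/2) = 27.1828 > 0 → local minimum

Critical points: x = -1/2 (local minimum)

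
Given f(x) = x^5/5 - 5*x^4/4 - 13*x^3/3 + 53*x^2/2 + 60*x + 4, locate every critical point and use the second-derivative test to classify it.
f'(x) = x^4 - 5*x^3 - 13*x^2 + 53*x + 60

Solve f'(x) = 0:
  Factor: x^4 - 5*x^3 - 13*x^2 + 53*x + 60 = (x - 5)*(x - 4)*(x + 1)*(x + 3) = 0.
  ⇒ x = -3, -1, 4, 5

f''(x) = 4*x^3 - 15*x^2 - 26*x + 53
Second-derivative test at each critical point:
  f''(-3) = -112 < 0 → local maximum
  f''(-1) = 60 > 0 → local minimum
  f''(4) = -35 < 0 → local maximum
  f''(5) = 48 > 0 → local minimum

Critical points: x = -3 (local maximum); x = -1 (local minimum); x = 4 (local maximum); x = 5 (local minimum)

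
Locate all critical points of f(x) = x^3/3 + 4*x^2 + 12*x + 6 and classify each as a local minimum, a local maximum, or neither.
f'(x) = x^2 + 8*x + 12

Solve f'(x) = 0:
  Factor: x^2 + 8*x + 12 = (x + 2)*(x + 6) = 0.
  ⇒ x = -6, -2

f''(x) = 2*x + 8
Second-derivative test at each critical point:
  f''(-6) = -4 < 0 → local maximum
  f''(-2) = 4 > 0 → local minimum

Critical points: x = -6 (local maximum); x = -2 (local minimum)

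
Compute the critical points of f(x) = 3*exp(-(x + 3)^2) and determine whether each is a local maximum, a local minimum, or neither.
f'(x) = 6*(-x - 3)*exp(-(x + 3)^2)

Solve f'(x) = 0:
  f'(x) = (-6*x - 18)·exp(-(x + 3)^2) and exp(-(x + 3)^2) > 0 for every x, so f'(x) = 0 ⇔ -6*x - 18 = 0.
  Factor: -6*x - 18 = -6*(x + 3) = 0.
  ⇒ x = -3

f''(x) = 6*(2*(x + 3)^2 - 1)*exp(-(x + 3)^2)
Second-derivative test at each critical point:
  f''(-3) = -6 < 0 → local maximum

Critical points: x = -3 (local maximum)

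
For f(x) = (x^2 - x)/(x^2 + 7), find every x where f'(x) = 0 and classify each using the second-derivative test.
f'(x) = (x^2 + 14*x - 7)/(x^4 + 14*x^2 + 49)

Solve f'(x) = 0:
  f'(x) = (x^2 + 14*x - 7)/(x^2 + 7)^2; the denominator is positive wherever f is defined, so f'(x) = 0 ⇔ x^2 + 14*x - 7 = 0.
  x^2 + 14*x - 7 = 0 has no rational roots; quadratic formula: x = (-14 ± √224)/2.
  ⇒ x = -2*sqrt(14) - 7 ≈ -14.4833, -7 + 2*sqrt(14) ≈ 0.4833

f''(x) = 2*(-x^3 - 21*x^2 + 21*x + 49)/(x^6 + 21*x^4 + 147*x^2 + 343)
Second-derivative test at each critical point:
  f''(-14.4833) = -3.185e-04 < 0 → local maximum
  f''(0.4833) = 0.2860 > 0 → local minimum

Critical points: x = -2*sqrt(14) - 7 ≈ -14.4833 (local maximum); x = -7 + 2*sqrt(14) ≈ 0.4833 (local minimum)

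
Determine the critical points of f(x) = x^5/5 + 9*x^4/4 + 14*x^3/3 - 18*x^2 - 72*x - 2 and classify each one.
f'(x) = x^4 + 9*x^3 + 14*x^2 - 36*x - 72

Solve f'(x) = 0:
  Factor: x^4 + 9*x^3 + 14*x^2 - 36*x - 72 = (x - 2)*(x + 2)*(x + 3)*(x + 6) = 0.
  ⇒ x = -6, -3, -2, 2

f''(x) = 4*x^3 + 27*x^2 + 28*x - 36
Second-derivative test at each critical point:
  f''(-6) = -96 < 0 → local maximum
  f''(-3) = 15 > 0 → local minimum
  f''(-2) = -16 < 0 → local maximum
  f''(2) = 160 > 0 → local minimum

Critical points: x = -6 (local maximum); x = -3 (local minimum); x = -2 (local maximum); x = 2 (local minimum)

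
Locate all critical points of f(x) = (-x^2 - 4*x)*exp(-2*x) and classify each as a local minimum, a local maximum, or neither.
f'(x) = 2*(x^2 + 3*x - 2)*exp(-2*x)

Solve f'(x) = 0:
  f'(x) = (2*x^2 + 6*x - 4)·exp(-2*x) and exp(-2*x) > 0 for every x, so f'(x) = 0 ⇔ 2*x^2 + 6*x - 4 = 0.
  Factor: 2*x^2 + 6*x - 4 = 2*(x^2 + 3*x - 2); x^2 + 3*x - 2 = 0 has no rational roots; quadratic formula: x = (-3 ± √17)/2.
  ⇒ x = -sqrt(17)/2 - 3/2 ≈ -3.5616, -3/2 + sqrt(17)/2 ≈ 0.5616

f''(x) = 2*(-2*x^2 - 4*x + 7)*exp(-2*x)
Second-derivative test at each critical point:
  f''(-3.5616) = -10227.7458 < 0 → local maximum
  f''(0.5616) = 2.6822 > 0 → local minimum

Critical points: x = -sqrt(17)/2 - 3/2 ≈ -3.5616 (local maximum); x = -3/2 + sqrt(17)/2 ≈ 0.5616 (local minimum)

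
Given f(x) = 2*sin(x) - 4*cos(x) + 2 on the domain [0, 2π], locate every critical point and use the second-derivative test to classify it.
f'(x) = 4*sin(x) + 2*cos(x)

Solve f'(x) = 0 on [0, 2π]:
  f'(x) = 0 ⇔ 2*cos(x) = -4*sin(x) ⇔ tan(x) = -1/2, i.e. x = arctan(-1/2) + nπ; keep the solutions lying in [0, 2π].
  ⇒ x = pi - atan(1/2) ≈ 2.6779, -atan(1/2) + 2*pi ≈ 5.8195

f''(x) = -2*sin(x) + 4*cos(x)
Second-derivative test at each critical point:
  f''(2.6779) = -4.4721 < 0 → local maximum
  f''(5.8195) = 4.4721 > 0 → local minimum

Critical points: x = pi - atan(1/2) ≈ 2.6779 (local maximum); x = -atan(1/2) + 2*pi ≈ 5.8195 (local minimum)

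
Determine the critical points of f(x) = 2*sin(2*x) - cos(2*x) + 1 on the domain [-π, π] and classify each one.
f'(x) = 2*sin(2*x) + 4*cos(2*x)

Solve f'(x) = 0 on [-π, π]:
  f'(x) = 0 ⇔ 2*cos(2*x) = -sin(2*x) ⇔ tan(2*x) = -2, i.e. 2*x = arctan(-2) + nπ; keep the solutions lying in [-π, π].
  ⇒ x = -pi/2 - atan(2)/2 ≈ -2.1244, -atan(2)/2 ≈ -0.5536, -atan(2)/2 + pi/2 ≈ 1.0172, pi - atan(2)/2 ≈ 2.5880

f''(x) = -8*sin(2*x) + 4*cos(2*x)
Second-derivative test at each critical point:
  f''(-2.1244) = -8.9443 < 0 → local maximum
  f''(-0.5536) = 8.9443 > 0 → local minimum
  f''(1.0172) = -8.9443 < 0 → local maximum
  f''(2.5880) = 8.9443 > 0 → local minimum

Critical points: x = -pi/2 - atan(2)/2 ≈ -2.1244 (local maximum); x = -atan(2)/2 ≈ -0.5536 (local minimum); x = -atan(2)/2 + pi/2 ≈ 1.0172 (local maximum); x = pi - atan(2)/2 ≈ 2.5880 (local minimum)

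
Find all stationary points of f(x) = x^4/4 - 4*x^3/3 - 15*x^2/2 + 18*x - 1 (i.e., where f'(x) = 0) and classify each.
f'(x) = x^3 - 4*x^2 - 15*x + 18

Solve f'(x) = 0:
  Factor: x^3 - 4*x^2 - 15*x + 18 = (x - 6)*(x - 1)*(x + 3) = 0.
  ⇒ x = -3, 1, 6

f''(x) = 3*x^2 - 8*x - 15
Second-derivative test at each critical point:
  f''(-3) = 36 > 0 → local minimum
  f''(1) = -20 < 0 → local maximum
  f''(6) = 45 > 0 → local minimum

Critical points: x = -3 (local minimum); x = 1 (local maximum); x = 6 (local minimum)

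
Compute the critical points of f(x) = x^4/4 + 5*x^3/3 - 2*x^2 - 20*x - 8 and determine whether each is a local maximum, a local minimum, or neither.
f'(x) = x^3 + 5*x^2 - 4*x - 20

Solve f'(x) = 0:
  Factor: x^3 + 5*x^2 - 4*x - 20 = (x - 2)*(x + 2)*(x + 5) = 0.
  ⇒ x = -5, -2, 2

f''(x) = 3*x^2 + 10*x - 4
Second-derivative test at each critical point:
  f''(-5) = 21 > 0 → local minimum
  f''(-2) = -12 < 0 → local maximum
  f''(2) = 28 > 0 → local minimum

Critical points: x = -5 (local minimum); x = -2 (local maximum); x = 2 (local minimum)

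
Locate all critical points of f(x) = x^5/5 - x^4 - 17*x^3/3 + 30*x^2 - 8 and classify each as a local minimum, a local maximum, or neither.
f'(x) = x*(x^3 - 4*x^2 - 17*x + 60)

Solve f'(x) = 0:
  Factor: x^4 - 4*x^3 - 17*x^2 + 60*x = x*(x - 5)*(x - 3)*(x + 4) = 0.
  ⇒ x = -4, 0, 3, 5

f''(x) = 4*x^3 - 12*x^2 - 34*x + 60
Second-derivative test at each critical point:
  f''(-4) = -252 < 0 → local maximum
  f''(0) = 60 > 0 → local minimum
  f''(3) = -42 < 0 → local maximum
  f''(5) = 90 > 0 → local minimum

Critical points: x = -4 (local maximum); x = 0 (local minimum); x = 3 (local maximum); x = 5 (local minimum)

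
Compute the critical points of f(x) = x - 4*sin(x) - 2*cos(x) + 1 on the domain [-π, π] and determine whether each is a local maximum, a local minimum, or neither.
f'(x) = 2*sin(x) - 4*cos(x) + 1

Solve f'(x) = 0 on [-π, π]:
  f'(x) = 0 ⇔ 2*sin(x) - 4*cos(x) = -1. Write the left side as R·cos(x + φ) with R = √((-4)² + (-2)²) = 2*sqrt(5), cos φ = -2*sqrt(5)/5, sin φ = -sqrt(5)/5; then cos(x + φ) = -sqrt(5)/10. Solve for x and keep the solutions lying in [-π, π].
  ⇒ x = -pi + atan((-2*sqrt(19) - 1)/(2 - sqrt(19))) ≈ -1.8089, atan((-1 + 2*sqrt(19))/(2 + sqrt(19))) ≈ 0.8816

f''(x) = 4*sin(x) + 2*cos(x)
Second-derivative test at each critical point:
  f''(-1.8089) = -4.3589 < 0 → local maximum
  f''(0.8816) = 4.3589 > 0 → local minimum

Critical points: x = -pi + atan((-2*sqrt(19) - 1)/(2 - sqrt(19))) ≈ -1.8089 (local maximum); x = atan((-1 + 2*sqrt(19))/(2 + sqrt(19))) ≈ 0.8816 (local minimum)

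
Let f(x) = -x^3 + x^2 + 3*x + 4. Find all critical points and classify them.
f'(x) = -3*x^2 + 2*x + 3

Solve f'(x) = 0:
  3*x^2 - 2*x - 3 = 0 has no rational roots; quadratic formula: x = (2 ± √40)/6.
  ⇒ x = 1/3 - sqrt(10)/3 ≈ -0.7208, 1/3 + sqrt(10)/3 ≈ 1.3874

f''(x) = 2 - 6*x
Second-derivative test at each critical point:
  f''(-0.7208) = 6.3246 > 0 → local minimum
  f''(1.3874) = -6.3246 < 0 → local maximum

Critical points: x = 1/3 - sqrt(10)/3 ≈ -0.7208 (local minimum); x = 1/3 + sqrt(10)/3 ≈ 1.3874 (local maximum)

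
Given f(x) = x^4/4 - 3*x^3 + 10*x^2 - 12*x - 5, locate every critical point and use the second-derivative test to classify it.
f'(x) = x^3 - 9*x^2 + 20*x - 12

Solve f'(x) = 0:
  Factor: x^3 - 9*x^2 + 20*x - 12 = (x - 6)*(x - 2)*(x - 1) = 0.
  ⇒ x = 1, 2, 6

f''(x) = 3*x^2 - 18*x + 20
Second-derivative test at each critical point:
  f''(1) = 5 > 0 → local minimum
  f''(2) = -4 < 0 → local maximum
  f''(6) = 20 > 0 → local minimum

Critical points: x = 1 (local minimum); x = 2 (local maximum); x = 6 (local minimum)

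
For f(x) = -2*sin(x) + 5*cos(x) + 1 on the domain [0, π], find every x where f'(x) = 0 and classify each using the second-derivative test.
f'(x) = -5*sin(x) - 2*cos(x)

Solve f'(x) = 0 on [0, π]:
  f'(x) = 0 ⇔ -2*cos(x) = 5*sin(x) ⇔ tan(x) = -2/5, i.e. x = arctan(-2/5) + nπ; keep the solutions lying in [0, π].
  ⇒ x = pi - atan(2/5) ≈ 2.7611

f''(x) = 2*sin(x) - 5*cos(x)
Second-derivative test at each critical point:
  f''(2.7611) = 5.3852 > 0 → local minimum

Critical points: x = pi - atan(2/5) ≈ 2.7611 (local minimum)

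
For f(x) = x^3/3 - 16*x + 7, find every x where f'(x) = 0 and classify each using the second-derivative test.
f'(x) = x^2 - 16

Solve f'(x) = 0:
  Factor: x^2 - 16 = (x - 4)*(x + 4) = 0.
  ⇒ x = -4, 4

f''(x) = 2*x
Second-derivative test at each critical point:
  f''(-4) = -8 < 0 → local maximum
  f''(4) = 8 > 0 → local minimum

Critical points: x = -4 (local maximum); x = 4 (local minimum)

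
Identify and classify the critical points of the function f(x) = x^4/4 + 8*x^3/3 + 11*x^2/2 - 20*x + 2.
f'(x) = x^3 + 8*x^2 + 11*x - 20

Solve f'(x) = 0:
  Factor: x^3 + 8*x^2 + 11*x - 20 = (x - 1)*(x + 4)*(x + 5) = 0.
  ⇒ x = -5, -4, 1

f''(x) = 3*x^2 + 16*x + 11
Second-derivative test at each critical point:
  f''(-5) = 6 > 0 → local minimum
  f''(-4) = -5 < 0 → local maximum
  f''(1) = 30 > 0 → local minimum

Critical points: x = -5 (local minimum); x = -4 (local maximum); x = 1 (local minimum)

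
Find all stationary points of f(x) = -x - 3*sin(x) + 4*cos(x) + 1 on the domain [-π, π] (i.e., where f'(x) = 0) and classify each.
f'(x) = -4*sin(x) - 3*cos(x) - 1

Solve f'(x) = 0 on [-π, π]:
  f'(x) = 0 ⇔ -4*sin(x) - 3*cos(x) = 1. Write the left side as R·cos(x + φ) with R = √((-3)² + 4²) = 5, cos φ = -3/5, sin φ = 4/5; then cos(x + φ) = 1/5. Solve for x and keep the solutions lying in [-π, π].
  ⇒ x = atan((-6*sqrt(6) - 4)/(-3 + 8*sqrt(6))) ≈ -0.8449, atan((-4 + 6*sqrt(6))/(-8*sqrt(6) - 3)) + pi ≈ 2.6994

f''(x) = 3*sin(x) - 4*cos(x)
Second-derivative test at each critical point:
  f''(-0.8449) = -4.8990 < 0 → local maximum
  f''(2.6994) = 4.8990 > 0 → local minimum

Critical points: x = atan((-6*sqrt(6) - 4)/(-3 + 8*sqrt(6))) ≈ -0.8449 (local maximum); x = atan((-4 + 6*sqrt(6))/(-8*sqrt(6) - 3)) + pi ≈ 2.6994 (local minimum)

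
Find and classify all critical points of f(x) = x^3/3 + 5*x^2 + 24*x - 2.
f'(x) = x^2 + 10*x + 24

Solve f'(x) = 0:
  Factor: x^2 + 10*x + 24 = (x + 4)*(x + 6) = 0.
  ⇒ x = -6, -4

f''(x) = 2*x + 10
Second-derivative test at each critical point:
  f''(-6) = -2 < 0 → local maximum
  f''(-4) = 2 > 0 → local minimum

Critical points: x = -6 (local maximum); x = -4 (local minimum)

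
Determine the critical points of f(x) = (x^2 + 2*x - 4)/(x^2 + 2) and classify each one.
f'(x) = 2*(-x^2 + 6*x + 2)/(x^4 + 4*x^2 + 4)

Solve f'(x) = 0:
  f'(x) = -2*(x^2 - 6*x - 2)/(x^2 + 2)^2; the denominator is positive wherever f is defined, so f'(x) = 0 ⇔ -2*x^2 + 12*x + 4 = 0.
  Factor: -2*x^2 + 12*x + 4 = -2*(x^2 - 6*x - 2); x^2 - 6*x - 2 = 0 has no rational roots; quadratic formula: x = (6 ± √44)/2.
  ⇒ x = 3 - sqrt(11) ≈ -0.3166, 3 + sqrt(11) ≈ 6.3166

f''(x) = 4*(x^3 - 9*x^2 - 6*x + 6)/(x^6 + 6*x^4 + 12*x^2 + 8)
Second-derivative test at each critical point:
  f''(-0.3166) = 3.0076 > 0 → local minimum
  f''(6.3166) = -0.0076 < 0 → local maximum

Critical points: x = 3 - sqrt(11) ≈ -0.3166 (local minimum); x = 3 + sqrt(11) ≈ 6.3166 (local maximum)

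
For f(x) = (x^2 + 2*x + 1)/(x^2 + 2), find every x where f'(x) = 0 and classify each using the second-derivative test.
f'(x) = 2*(-x^2 + x + 2)/(x^4 + 4*x^2 + 4)

Solve f'(x) = 0:
  f'(x) = -2*(x - 2)*(x + 1)/(x^2 + 2)^2; the denominator is positive wherever f is defined, so f'(x) = 0 ⇔ -2*x^2 + 2*x + 4 = 0.
  Factor: -2*x^2 + 2*x + 4 = -2*(x - 2)*(x + 1) = 0.
  ⇒ x = -1, 2

f''(x) = 2*(2*x^3 - 3*x^2 - 12*x + 2)/(x^6 + 6*x^4 + 12*x^2 + 8)
Second-derivative test at each critical point:
  f''(-1) = 2/3 > 0 → local minimum
  f''(2) = -1/6 < 0 → local maximum

Critical points: x = -1 (local minimum); x = 2 (local maximum)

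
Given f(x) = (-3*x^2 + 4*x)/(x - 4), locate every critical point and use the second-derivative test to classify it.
f'(x) = (-3*x^2 + 24*x - 16)/(x^2 - 8*x + 16)

Solve f'(x) = 0:
  f'(x) = -(3*x^2 - 24*x + 16)/(x - 4)^2; the denominator is positive wherever f is defined, so f'(x) = 0 ⇔ -3*x^2 + 24*x - 16 = 0.
  3*x^2 - 24*x + 16 = 0 has no rational roots; quadratic formula: x = (24 ± √384)/6.
  ⇒ x = 4 - 4*sqrt(6)/3 ≈ 0.7340, 4*sqrt(6)/3 + 4 ≈ 7.2660

f''(x) = -64/(x^3 - 12*x^2 + 48*x - 64)
Second-derivative test at each critical point:
  f''(0.7340) = 1.8371 > 0 → local minimum
  f''(7.2660) = -1.8371 < 0 → local maximum

Critical points: x = 4 - 4*sqrt(6)/3 ≈ 0.7340 (local minimum); x = 4*sqrt(6)/3 + 4 ≈ 7.2660 (local maximum)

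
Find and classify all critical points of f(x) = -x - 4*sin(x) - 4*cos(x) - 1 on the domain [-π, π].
f'(x) = -4*sqrt(2)*cos(x + pi/4) - 1

Solve f'(x) = 0 on [-π, π]:
  f'(x) = 0 ⇔ 4*sin(x) - 4*cos(x) = 1. Write the left side as R·cos(x + φ) with R = √((-4)² + (-4)²) = 4*sqrt(2), cos φ = -sqrt(2)/2, sin φ = -sqrt(2)/2; then cos(x + φ) = sqrt(2)/8. Solve for x and keep the solutions lying in [-π, π].
  ⇒ x = -pi + atan((1 - sqrt(31))/(-sqrt(31) - 1)) ≈ -2.5339, atan((1 + sqrt(31))/(-1 + sqrt(31))) ≈ 0.9631

f''(x) = 4*sqrt(2)*sin(x + pi/4)
Second-derivative test at each critical point:
  f''(-2.5339) = -5.5678 < 0 → local maximum
  f''(0.9631) = 5.5678 > 0 → local minimum

Critical points: x = -pi + atan((1 - sqrt(31))/(-sqrt(31) - 1)) ≈ -2.5339 (local maximum); x = atan((1 + sqrt(31))/(-1 + sqrt(31))) ≈ 0.9631 (local minimum)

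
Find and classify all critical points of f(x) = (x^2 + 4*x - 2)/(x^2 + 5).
f'(x) = 2*(-2*x^2 + 7*x + 10)/(x^4 + 10*x^2 + 25)

Solve f'(x) = 0:
  f'(x) = -2*(2*x^2 - 7*x - 10)/(x^2 + 5)^2; the denominator is positive wherever f is defined, so f'(x) = 0 ⇔ -4*x^2 + 14*x + 20 = 0.
  Factor: -4*x^2 + 14*x + 20 = -2*(2*x^2 - 7*x - 10); 2*x^2 - 7*x - 10 = 0 has no rational roots; quadratic formula: x = (7 ± √129)/4.
  ⇒ x = 7/4 - sqrt(129)/4 ≈ -1.0895, 7/4 + sqrt(129)/4 ≈ 4.5895

f''(x) = 2*(4*x^3 - 21*x^2 - 60*x + 35)/(x^6 + 15*x^4 + 75*x^2 + 125)
Second-derivative test at each critical point:
  f''(-1.0895) = 0.5934 > 0 → local minimum
  f''(4.5895) = -0.0334 < 0 → local maximum

Critical points: x = 7/4 - sqrt(129)/4 ≈ -1.0895 (local minimum); x = 7/4 + sqrt(129)/4 ≈ 4.5895 (local maximum)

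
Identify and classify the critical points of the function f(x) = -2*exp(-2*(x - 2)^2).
f'(x) = 8*(x - 2)*exp(-2*(x - 2)^2)

Solve f'(x) = 0:
  f'(x) = (8*x - 16)·exp(-2*(x - 2)^2) and exp(-2*(x - 2)^2) > 0 for every x, so f'(x) = 0 ⇔ 8*x - 16 = 0.
  Factor: 8*x - 16 = 8*(x - 2) = 0.
  ⇒ x = 2

f''(x) = 8*(1 - 4*(x - 2)^2)*exp(-2*(x - 2)^2)
Second-derivative test at each critical point:
  f''(2) = 8 > 0 → local minimum

Critical points: x = 2 (local minimum)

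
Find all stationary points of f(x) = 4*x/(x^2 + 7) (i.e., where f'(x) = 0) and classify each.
f'(x) = 4*(7 - x^2)/(x^4 + 14*x^2 + 49)

Solve f'(x) = 0:
  f'(x) = -4*(x^2 - 7)/(x^2 + 7)^2; the denominator is positive wherever f is defined, so f'(x) = 0 ⇔ 28 - 4*x^2 = 0.
  Factor: 28 - 4*x^2 = -4*(x^2 - 7); x^2 - 7 = 0 has no rational roots; quadratic formula: x = (0 ± √28)/2.
  ⇒ x = -sqrt(7) ≈ -2.6458, sqrt(7) ≈ 2.6458

f''(x) = 8*x*(x^2 - 21)/(x^2 + 7)^3
Second-derivative test at each critical point:
  f''(-2.6458) = 0.1080 > 0 → local minimum
  f''(2.6458) = -0.1080 < 0 → local maximum

Critical points: x = -sqrt(7) ≈ -2.6458 (local minimum); x = sqrt(7) ≈ 2.6458 (local maximum)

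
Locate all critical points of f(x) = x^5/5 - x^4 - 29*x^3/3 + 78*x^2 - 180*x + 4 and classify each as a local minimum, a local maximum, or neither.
f'(x) = x^4 - 4*x^3 - 29*x^2 + 156*x - 180

Solve f'(x) = 0:
  Factor: x^4 - 4*x^3 - 29*x^2 + 156*x - 180 = (x - 5)*(x - 3)*(x - 2)*(x + 6) = 0.
  ⇒ x = -6, 2, 3, 5

f''(x) = 4*x^3 - 12*x^2 - 58*x + 156
Second-derivative test at each critical point:
  f''(-6) = -792 < 0 → local maximum
  f''(2) = 24 > 0 → local minimum
  f''(3) = -18 < 0 → local maximum
  f''(5) = 66 > 0 → local minimum

Critical points: x = -6 (local maximum); x = 2 (local minimum); x = 3 (local maximum); x = 5 (local minimum)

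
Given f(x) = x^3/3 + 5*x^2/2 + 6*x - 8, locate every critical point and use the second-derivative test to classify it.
f'(x) = x^2 + 5*x + 6

Solve f'(x) = 0:
  Factor: x^2 + 5*x + 6 = (x + 2)*(x + 3) = 0.
  ⇒ x = -3, -2

f''(x) = 2*x + 5
Second-derivative test at each critical point:
  f''(-3) = -1 < 0 → local maximum
  f''(-2) = 1 > 0 → local minimum

Critical points: x = -3 (local maximum); x = -2 (local minimum)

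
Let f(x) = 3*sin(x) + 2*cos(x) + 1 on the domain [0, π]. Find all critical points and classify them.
f'(x) = -2*sin(x) + 3*cos(x)

Solve f'(x) = 0 on [0, π]:
  f'(x) = 0 ⇔ 3*cos(x) = 2*sin(x) ⇔ tan(x) = 3/2, i.e. x = arctan(3/2) + nπ; keep the solutions lying in [0, π].
  ⇒ x = atan(3/2) ≈ 0.9828

f''(x) = -3*sin(x) - 2*cos(x)
Second-derivative test at each critical point:
  f''(0.9828) = -3.6056 < 0 → local maximum

Critical points: x = atan(3/2) ≈ 0.9828 (local maximum)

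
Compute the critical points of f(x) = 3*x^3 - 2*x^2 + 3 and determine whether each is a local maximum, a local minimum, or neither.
f'(x) = x*(9*x - 4)

Solve f'(x) = 0:
  Factor: 9*x^2 - 4*x = x*(9*x - 4) = 0.
  ⇒ x = 0, 4/9

f''(x) = 18*x - 4
Second-derivative test at each critical point:
  f''(0) = -4 < 0 → local maximum
  f''(4/9) = 4 > 0 → local minimum

Critical points: x = 0 (local maximum); x = 4/9 (local minimum)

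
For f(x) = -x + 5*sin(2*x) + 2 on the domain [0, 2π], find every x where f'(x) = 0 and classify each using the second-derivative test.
f'(x) = 10*cos(2*x) - 1

Solve f'(x) = 0 on [0, 2π]:
  f'(x) = 0 ⇔ cos(2*x) = 1/10, i.e. 2*x = ±arccos(1/10) + 2nπ; keep the solutions lying in [0, 2π].
  ⇒ x = acos(1/10)/2 ≈ 0.7353, pi - acos(1/10)/2 ≈ 2.4063, acos(1/10)/2 + pi ≈ 3.8769, -acos(1/10)/2 + 2*pi ≈ 5.5479

f''(x) = -20*sin(2*x)
Second-derivative test at each critical point:
  f''(0.7353) = -19.8997 < 0 → local maximum
  f''(2.4063) = 19.8997 > 0 → local minimum
  f''(3.8769) = -19.8997 < 0 → local maximum
  f''(5.5479) = 19.8997 > 0 → local minimum

Critical points: x = acos(1/10)/2 ≈ 0.7353 (local maximum); x = pi - acos(1/10)/2 ≈ 2.4063 (local minimum); x = acos(1/10)/2 + pi ≈ 3.8769 (local maximum); x = -acos(1/10)/2 + 2*pi ≈ 5.5479 (local minimum)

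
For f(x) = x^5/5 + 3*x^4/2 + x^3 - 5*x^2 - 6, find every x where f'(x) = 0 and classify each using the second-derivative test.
f'(x) = x*(x^3 + 6*x^2 + 3*x - 10)

Solve f'(x) = 0:
  Factor: x^4 + 6*x^3 + 3*x^2 - 10*x = x*(x - 1)*(x + 2)*(x + 5) = 0.
  ⇒ x = -5, -2, 0, 1

f''(x) = 4*x^3 + 18*x^2 + 6*x - 10
Second-derivative test at each critical point:
  f''(-5) = -90 < 0 → local maximum
  f''(-2) = 18 > 0 → local minimum
  f''(0) = -10 < 0 → local maximum
  f''(1) = 18 > 0 → local minimum

Critical points: x = -5 (local maximum); x = -2 (local minimum); x = 0 (local maximum); x = 1 (local minimum)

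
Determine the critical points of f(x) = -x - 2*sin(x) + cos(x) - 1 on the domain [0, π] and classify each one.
f'(x) = -sin(x) - 2*cos(x) - 1

Solve f'(x) = 0 on [0, π]:
  f'(x) = 0 ⇔ -sin(x) - 2*cos(x) = 1. Write the left side as R·cos(x + φ) with R = √((-2)² + 1²) = sqrt(5), cos φ = -2*sqrt(5)/5, sin φ = sqrt(5)/5; then cos(x + φ) = sqrt(5)/5. Solve for x and keep the solutions lying in [0, π].
  ⇒ x = pi - atan(3/4) ≈ 2.4981

f''(x) = 2*sin(x) - cos(x)
Second-derivative test at each critical point:
  f''(2.4981) = 2 > 0 → local minimum

Critical points: x = pi - atan(3/4) ≈ 2.4981 (local minimum)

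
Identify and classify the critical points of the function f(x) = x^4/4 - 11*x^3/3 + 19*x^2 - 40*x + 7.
f'(x) = x^3 - 11*x^2 + 38*x - 40

Solve f'(x) = 0:
  Factor: x^3 - 11*x^2 + 38*x - 40 = (x - 5)*(x - 4)*(x - 2) = 0.
  ⇒ x = 2, 4, 5

f''(x) = 3*x^2 - 22*x + 38
Second-derivative test at each critical point:
  f''(2) = 6 > 0 → local minimum
  f''(4) = -2 < 0 → local maximum
  f''(5) = 3 > 0 → local minimum

Critical points: x = 2 (local minimum); x = 4 (local maximum); x = 5 (local minimum)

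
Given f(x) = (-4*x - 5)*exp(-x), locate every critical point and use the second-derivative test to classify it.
f'(x) = (4*x + 1)*exp(-x)

Solve f'(x) = 0:
  f'(x) = (4*x + 1)·exp(-x) and exp(-x) > 0 for every x, so f'(x) = 0 ⇔ 4*x + 1 = 0.
  4*x + 1 = 0.
  ⇒ x = -1/4

f''(x) = (3 - 4*x)*exp(-x)
Second-derivative test at each critical point:
  f''(-1/4) = 5.1361 > 0 → local minimum

Critical points: x = -1/4 (local minimum)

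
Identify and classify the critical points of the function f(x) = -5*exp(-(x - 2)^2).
f'(x) = 10*(x - 2)*exp(-(x - 2)^2)

Solve f'(x) = 0:
  f'(x) = (10*x - 20)·exp(-(x - 2)^2) and exp(-(x - 2)^2) > 0 for every x, so f'(x) = 0 ⇔ 10*x - 20 = 0.
  Factor: 10*x - 20 = 10*(x - 2) = 0.
  ⇒ x = 2

f''(x) = 10*(1 - 2*(x - 2)^2)*exp(-(x - 2)^2)
Second-derivative test at each critical point:
  f''(2) = 10 > 0 → local minimum

Critical points: x = 2 (local minimum)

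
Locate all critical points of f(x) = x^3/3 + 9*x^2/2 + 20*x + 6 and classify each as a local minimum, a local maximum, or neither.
f'(x) = x^2 + 9*x + 20

Solve f'(x) = 0:
  Factor: x^2 + 9*x + 20 = (x + 4)*(x + 5) = 0.
  ⇒ x = -5, -4

f''(x) = 2*x + 9
Second-derivative test at each critical point:
  f''(-5) = -1 < 0 → local maximum
  f''(-4) = 1 > 0 → local minimum

Critical points: x = -5 (local maximum); x = -4 (local minimum)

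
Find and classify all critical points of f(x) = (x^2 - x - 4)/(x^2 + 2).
f'(x) = (x^2 + 12*x - 2)/(x^4 + 4*x^2 + 4)

Solve f'(x) = 0:
  f'(x) = (x^2 + 12*x - 2)/(x^2 + 2)^2; the denominator is positive wherever f is defined, so f'(x) = 0 ⇔ x^2 + 12*x - 2 = 0.
  x^2 + 12*x - 2 = 0 has no rational roots; quadratic formula: x = (-12 ± √152)/2.
  ⇒ x = -sqrt(38) - 6 ≈ -12.1644, -6 + sqrt(38) ≈ 0.1644

f''(x) = 2*(-x^3 - 18*x^2 + 6*x + 12)/(x^6 + 6*x^4 + 12*x^2 + 8)
Second-derivative test at each critical point:
  f''(-12.1644) = -0.0005 < 0 → local maximum
  f''(0.1644) = 3.0005 > 0 → local minimum

Critical points: x = -sqrt(38) - 6 ≈ -12.1644 (local maximum); x = -6 + sqrt(38) ≈ 0.1644 (local minimum)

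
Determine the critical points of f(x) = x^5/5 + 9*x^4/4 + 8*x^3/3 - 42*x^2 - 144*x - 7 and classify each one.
f'(x) = x^4 + 9*x^3 + 8*x^2 - 84*x - 144

Solve f'(x) = 0:
  Factor: x^4 + 9*x^3 + 8*x^2 - 84*x - 144 = (x - 3)*(x + 2)*(x + 4)*(x + 6) = 0.
  ⇒ x = -6, -4, -2, 3

f''(x) = 4*x^3 + 27*x^2 + 16*x - 84
Second-derivative test at each critical point:
  f''(-6) = -72 < 0 → local maximum
  f''(-4) = 28 > 0 → local minimum
  f''(-2) = -40 < 0 → local maximum
  f''(3) = 315 > 0 → local minimum

Critical points: x = -6 (local maximum); x = -4 (local minimum); x = -2 (local maximum); x = 3 (local minimum)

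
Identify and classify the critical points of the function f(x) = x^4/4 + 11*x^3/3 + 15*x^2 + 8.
f'(x) = x*(x^2 + 11*x + 30)

Solve f'(x) = 0:
  Factor: x^3 + 11*x^2 + 30*x = x*(x + 5)*(x + 6) = 0.
  ⇒ x = -6, -5, 0

f''(x) = 3*x^2 + 22*x + 30
Second-derivative test at each critical point:
  f''(-6) = 6 > 0 → local minimum
  f''(-5) = -5 < 0 → local maximum
  f''(0) = 30 > 0 → local minimum

Critical points: x = -6 (local minimum); x = -5 (local maximum); x = 0 (local minimum)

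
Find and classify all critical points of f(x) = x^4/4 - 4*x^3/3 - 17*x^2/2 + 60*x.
f'(x) = x^3 - 4*x^2 - 17*x + 60

Solve f'(x) = 0:
  Factor: x^3 - 4*x^2 - 17*x + 60 = (x - 5)*(x - 3)*(x + 4) = 0.
  ⇒ x = -4, 3, 5

f''(x) = 3*x^2 - 8*x - 17
Second-derivative test at each critical point:
  f''(-4) = 63 > 0 → local minimum
  f''(3) = -14 < 0 → local maximum
  f''(5) = 18 > 0 → local minimum

Critical points: x = -4 (local minimum); x = 3 (local maximum); x = 5 (local minimum)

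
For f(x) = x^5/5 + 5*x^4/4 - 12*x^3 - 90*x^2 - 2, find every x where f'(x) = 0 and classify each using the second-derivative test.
f'(x) = x*(x^3 + 5*x^2 - 36*x - 180)

Solve f'(x) = 0:
  Factor: x^4 + 5*x^3 - 36*x^2 - 180*x = x*(x - 6)*(x + 5)*(x + 6) = 0.
  ⇒ x = -6, -5, 0, 6

f''(x) = 4*x^3 + 15*x^2 - 72*x - 180
Second-derivative test at each critical point:
  f''(-6) = -72 < 0 → local maximum
  f''(-5) = 55 > 0 → local minimum
  f''(0) = -180 < 0 → local maximum
  f''(6) = 792 > 0 → local minimum

Critical points: x = -6 (local maximum); x = -5 (local minimum); x = 0 (local maximum); x = 6 (local minimum)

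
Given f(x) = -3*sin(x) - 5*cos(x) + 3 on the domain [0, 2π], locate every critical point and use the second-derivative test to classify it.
f'(x) = 5*sin(x) - 3*cos(x)

Solve f'(x) = 0 on [0, 2π]:
  f'(x) = 0 ⇔ -3*cos(x) = -5*sin(x) ⇔ tan(x) = 3/5, i.e. x = arctan(3/5) + nπ; keep the solutions lying in [0, 2π].
  ⇒ x = atan(3/5) ≈ 0.5404, atan(3/5) + pi ≈ 3.6820

f''(x) = 3*sin(x) + 5*cos(x)
Second-derivative test at each critical point:
  f''(0.5404) = 5.8310 > 0 → local minimum
  f''(3.6820) = -5.8310 < 0 → local maximum

Critical points: x = atan(3/5) ≈ 0.5404 (local minimum); x = atan(3/5) + pi ≈ 3.6820 (local maximum)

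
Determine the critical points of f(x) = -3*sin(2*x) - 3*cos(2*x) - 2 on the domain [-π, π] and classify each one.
f'(x) = -6*sqrt(2)*cos(2*x + pi/4)

Solve f'(x) = 0 on [-π, π]:
  f'(x) = 0 ⇔ -3*cos(2*x) = -3*sin(2*x) ⇔ tan(2*x) = 1, i.e. 2*x = arctan(1) + nπ; keep the solutions lying in [-π, π].
  ⇒ x = -7*pi/8 ≈ -2.7489, -3*pi/8 ≈ -1.1781, pi/8 ≈ 0.3927, 5*pi/8 ≈ 1.9635

f''(x) = 12*sqrt(2)*sin(2*x + pi/4)
Second-derivative test at each critical point:
  f''(-2.7489) = 16.9706 > 0 → local minimum
  f''(-1.1781) = -16.9706 < 0 → local maximum
  f''(0.3927) = 16.9706 > 0 → local minimum
  f''(1.9635) = -16.9706 < 0 → local maximum

Critical points: x = -7*pi/8 ≈ -2.7489 (local minimum); x = -3*pi/8 ≈ -1.1781 (local maximum); x = pi/8 ≈ 0.3927 (local minimum); x = 5*pi/8 ≈ 1.9635 (local maximum)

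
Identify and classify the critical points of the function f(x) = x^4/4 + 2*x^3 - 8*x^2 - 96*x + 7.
f'(x) = x^3 + 6*x^2 - 16*x - 96

Solve f'(x) = 0:
  Factor: x^3 + 6*x^2 - 16*x - 96 = (x - 4)*(x + 4)*(x + 6) = 0.
  ⇒ x = -6, -4, 4

f''(x) = 3*x^2 + 12*x - 16
Second-derivative test at each critical point:
  f''(-6) = 20 > 0 → local minimum
  f''(-4) = -16 < 0 → local maximum
  f''(4) = 80 > 0 → local minimum

Critical points: x = -6 (local minimum); x = -4 (local maximum); x = 4 (local minimum)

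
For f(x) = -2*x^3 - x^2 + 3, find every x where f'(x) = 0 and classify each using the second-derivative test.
f'(x) = 2*x*(-3*x - 1)

Solve f'(x) = 0:
  Factor: -6*x^2 - 2*x = -2*x*(3*x + 1) = 0.
  ⇒ x = -1/3, 0

f''(x) = -12*x - 2
Second-derivative test at each critical point:
  f''(-1/3) = 2 > 0 → local minimum
  f''(0) = -2 < 0 → local maximum

Critical points: x = -1/3 (local minimum); x = 0 (local maximum)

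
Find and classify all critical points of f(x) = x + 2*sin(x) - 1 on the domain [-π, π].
f'(x) = 2*cos(x) + 1

Solve f'(x) = 0 on [-π, π]:
  f'(x) = 0 ⇔ cos(x) = -1/2, i.e. x = ±arccos(-1/2) + 2nπ; keep the solutions lying in [-π, π].
  ⇒ x = -2*pi/3 ≈ -2.0944, 2*pi/3 ≈ 2.0944

f''(x) = -2*sin(x)
Second-derivative test at each critical point:
  f''(-2.0944) = 1.7321 > 0 → local minimum
  f''(2.0944) = -1.7321 < 0 → local maximum

Critical points: x = -2*pi/3 ≈ -2.0944 (local minimum); x = 2*pi/3 ≈ 2.0944 (local maximum)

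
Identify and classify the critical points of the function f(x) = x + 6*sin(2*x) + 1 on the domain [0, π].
f'(x) = 12*cos(2*x) + 1

Solve f'(x) = 0 on [0, π]:
  f'(x) = 0 ⇔ cos(2*x) = -1/12, i.e. 2*x = ±arccos(-1/12) + 2nπ; keep the solutions lying in [0, π].
  ⇒ x = acos(-1/12)/2 ≈ 0.8271, pi - acos(-1/12)/2 ≈ 2.3145

f''(x) = -24*sin(2*x)
Second-derivative test at each critical point:
  f''(0.8271) = -23.9165 < 0 → local maximum
  f''(2.3145) = 23.9165 > 0 → local minimum

Critical points: x = acos(-1/12)/2 ≈ 0.8271 (local maximum); x = pi - acos(-1/12)/2 ≈ 2.3145 (local minimum)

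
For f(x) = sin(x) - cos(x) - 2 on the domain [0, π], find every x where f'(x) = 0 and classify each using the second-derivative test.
f'(x) = sin(x) + cos(x)

Solve f'(x) = 0 on [0, π]:
  f'(x) = 0 ⇔ cos(x) = -sin(x) ⇔ tan(x) = -1, i.e. x = arctan(-1) + nπ; keep the solutions lying in [0, π].
  ⇒ x = 3*pi/4 ≈ 2.3562

f''(x) = -sin(x) + cos(x)
Second-derivative test at each critical point:
  f''(2.3562) = -1.4142 < 0 → local maximum

Critical points: x = 3*pi/4 ≈ 2.3562 (local maximum)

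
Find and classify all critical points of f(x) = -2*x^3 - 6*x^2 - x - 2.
f'(x) = -6*x^2 - 12*x - 1

Solve f'(x) = 0:
  6*x^2 + 12*x + 1 = 0 has no rational roots; quadratic formula: x = (-12 ± √120)/12.
  ⇒ x = -1 - sqrt(30)/6 ≈ -1.9129, -1 + sqrt(30)/6 ≈ -0.0871

f''(x) = -12*x - 12
Second-derivative test at each critical point:
  f''(-1.9129) = 10.9545 > 0 → local minimum
  f''(-0.0871) = -10.9545 < 0 → local maximum

Critical points: x = -1 - sqrt(30)/6 ≈ -1.9129 (local minimum); x = -1 + sqrt(30)/6 ≈ -0.0871 (local maximum)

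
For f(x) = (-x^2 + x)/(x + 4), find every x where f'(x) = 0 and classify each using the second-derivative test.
f'(x) = (-x^2 - 8*x + 4)/(x^2 + 8*x + 16)

Solve f'(x) = 0:
  f'(x) = -(x^2 + 8*x - 4)/(x + 4)^2; the denominator is positive wherever f is defined, so f'(x) = 0 ⇔ -x^2 - 8*x + 4 = 0.
  x^2 + 8*x - 4 = 0 has no rational roots; quadratic formula: x = (-8 ± √80)/2.
  ⇒ x = -2*sqrt(5) - 4 ≈ -8.4721, -4 + 2*sqrt(5) ≈ 0.4721

f''(x) = -40/(x^3 + 12*x^2 + 48*x + 64)
Second-derivative test at each critical point:
  f''(-8.4721) = 0.4472 > 0 → local minimum
  f''(0.4721) = -0.4472 < 0 → local maximum

Critical points: x = -2*sqrt(5) - 4 ≈ -8.4721 (local minimum); x = -4 + 2*sqrt(5) ≈ 0.4721 (local maximum)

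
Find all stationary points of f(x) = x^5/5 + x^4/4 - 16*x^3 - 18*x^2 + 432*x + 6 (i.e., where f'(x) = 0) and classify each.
f'(x) = x^4 + x^3 - 48*x^2 - 36*x + 432

Solve f'(x) = 0:
  Factor: x^4 + x^3 - 48*x^2 - 36*x + 432 = (x - 6)*(x - 3)*(x + 4)*(x + 6) = 0.
  ⇒ x = -6, -4, 3, 6

f''(x) = 4*x^3 + 3*x^2 - 96*x - 36
Second-derivative test at each critical point:
  f''(-6) = -216 < 0 → local maximum
  f''(-4) = 140 > 0 → local minimum
  f''(3) = -189 < 0 → local maximum
  f''(6) = 360 > 0 → local minimum

Critical points: x = -6 (local maximum); x = -4 (local minimum); x = 3 (local maximum); x = 6 (local minimum)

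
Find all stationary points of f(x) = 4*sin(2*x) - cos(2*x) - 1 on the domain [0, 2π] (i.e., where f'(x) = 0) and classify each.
f'(x) = 2*sin(2*x) + 8*cos(2*x)

Solve f'(x) = 0 on [0, 2π]:
  f'(x) = 0 ⇔ 4*cos(2*x) = -sin(2*x) ⇔ tan(2*x) = -4, i.e. 2*x = arctan(-4) + nπ; keep the solutions lying in [0, 2π].
  ⇒ x = -atan(4)/2 + pi/2 ≈ 0.9079, pi - atan(4)/2 ≈ 2.4787, -atan(4)/2 + 3*pi/2 ≈ 4.0495, -atan(4)/2 + 2*pi ≈ 5.6203

f''(x) = -16*sin(2*x) + 4*cos(2*x)
Second-derivative test at each critical point:
  f''(0.9079) = -16.4924 < 0 → local maximum
  f''(2.4787) = 16.4924 > 0 → local minimum
  f''(4.0495) = -16.4924 < 0 → local maximum
  f''(5.6203) = 16.4924 > 0 → local minimum

Critical points: x = -atan(4)/2 + pi/2 ≈ 0.9079 (local maximum); x = pi - atan(4)/2 ≈ 2.4787 (local minimum); x = -atan(4)/2 + 3*pi/2 ≈ 4.0495 (local maximum); x = -atan(4)/2 + 2*pi ≈ 5.6203 (local minimum)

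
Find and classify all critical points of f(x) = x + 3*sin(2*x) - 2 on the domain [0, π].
f'(x) = 6*cos(2*x) + 1

Solve f'(x) = 0 on [0, π]:
  f'(x) = 0 ⇔ cos(2*x) = -1/6, i.e. 2*x = ±arccos(-1/6) + 2nπ; keep the solutions lying in [0, π].
  ⇒ x = acos(-1/6)/2 ≈ 0.8691, pi - acos(-1/6)/2 ≈ 2.2725

f''(x) = -12*sin(2*x)
Second-derivative test at each critical point:
  f''(0.8691) = -11.8322 < 0 → local maximum
  f''(2.2725) = 11.8322 > 0 → local minimum

Critical points: x = acos(-1/6)/2 ≈ 0.8691 (local maximum); x = pi - acos(-1/6)/2 ≈ 2.2725 (local minimum)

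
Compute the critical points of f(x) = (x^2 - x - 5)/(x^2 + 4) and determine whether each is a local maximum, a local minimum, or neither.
f'(x) = (x^2 + 18*x - 4)/(x^4 + 8*x^2 + 16)

Solve f'(x) = 0:
  f'(x) = (x^2 + 18*x - 4)/(x^2 + 4)^2; the denominator is positive wherever f is defined, so f'(x) = 0 ⇔ x^2 + 18*x - 4 = 0.
  x^2 + 18*x - 4 = 0 has no rational roots; quadratic formula: x = (-18 ± √340)/2.
  ⇒ x = -sqrt(85) - 9 ≈ -18.2195, -9 + sqrt(85) ≈ 0.2195

f''(x) = 2*(-x^3 - 27*x^2 + 12*x + 36)/(x^6 + 12*x^4 + 48*x^2 + 64)
Second-derivative test at each critical point:
  f''(-18.2195) = -1.634e-04 < 0 → local maximum
  f''(0.2195) = 1.1252 > 0 → local minimum

Critical points: x = -sqrt(85) - 9 ≈ -18.2195 (local maximum); x = -9 + sqrt(85) ≈ 0.2195 (local minimum)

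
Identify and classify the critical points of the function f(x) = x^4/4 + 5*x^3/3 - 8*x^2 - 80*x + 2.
f'(x) = x^3 + 5*x^2 - 16*x - 80

Solve f'(x) = 0:
  Factor: x^3 + 5*x^2 - 16*x - 80 = (x - 4)*(x + 4)*(x + 5) = 0.
  ⇒ x = -5, -4, 4

f''(x) = 3*x^2 + 10*x - 16
Second-derivative test at each critical point:
  f''(-5) = 9 > 0 → local minimum
  f''(-4) = -8 < 0 → local maximum
  f''(4) = 72 > 0 → local minimum

Critical points: x = -5 (local minimum); x = -4 (local maximum); x = 4 (local minimum)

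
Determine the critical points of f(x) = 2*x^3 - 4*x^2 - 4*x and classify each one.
f'(x) = 6*x^2 - 8*x - 4

Solve f'(x) = 0:
  Factor: 6*x^2 - 8*x - 4 = 2*(3*x^2 - 4*x - 2); 3*x^2 - 4*x - 2 = 0 has no rational roots; quadratic formula: x = (4 ± √40)/6.
  ⇒ x = 2/3 - sqrt(10)/3 ≈ -0.3874, 2/3 + sqrt(10)/3 ≈ 1.7208

f''(x) = 12*x - 8
Second-derivative test at each critical point:
  f''(-0.3874) = -12.6491 < 0 → local maximum
  f''(1.7208) = 12.6491 > 0 → local minimum

Critical points: x = 2/3 - sqrt(10)/3 ≈ -0.3874 (local maximum); x = 2/3 + sqrt(10)/3 ≈ 1.7208 (local minimum)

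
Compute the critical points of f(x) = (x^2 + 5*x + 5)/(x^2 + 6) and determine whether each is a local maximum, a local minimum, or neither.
f'(x) = (-5*x^2 + 2*x + 30)/(x^4 + 12*x^2 + 36)

Solve f'(x) = 0:
  f'(x) = -(5*x^2 - 2*x - 30)/(x^2 + 6)^2; the denominator is positive wherever f is defined, so f'(x) = 0 ⇔ -5*x^2 + 2*x + 30 = 0.
  5*x^2 - 2*x - 30 = 0 has no rational roots; quadratic formula: x = (2 ± √604)/10.
  ⇒ x = 1/5 - sqrt(151)/5 ≈ -2.2576, 1/5 + sqrt(151)/5 ≈ 2.6576

f''(x) = 2*(5*x^3 - 3*x^2 - 90*x + 6)/(x^6 + 18*x^4 + 108*x^2 + 216)
Second-derivative test at each critical point:
  f''(-2.2576) = 0.1996 > 0 → local minimum
  f''(2.6576) = -0.1440 < 0 → local maximum

Critical points: x = 1/5 - sqrt(151)/5 ≈ -2.2576 (local minimum); x = 1/5 + sqrt(151)/5 ≈ 2.6576 (local maximum)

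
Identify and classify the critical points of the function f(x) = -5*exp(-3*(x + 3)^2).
f'(x) = 30*(x + 3)*exp(-3*(x + 3)^2)

Solve f'(x) = 0:
  f'(x) = (30*x + 90)·exp(-3*(x + 3)^2) and exp(-3*(x + 3)^2) > 0 for every x, so f'(x) = 0 ⇔ 30*x + 90 = 0.
  Factor: 30*x + 90 = 30*(x + 3) = 0.
  ⇒ x = -3

f''(x) = 30*(1 - 6*(x + 3)^2)*exp(-3*(x + 3)^2)
Second-derivative test at each critical point:
  f''(-3) = 30 > 0 → local minimum

Critical points: x = -3 (local minimum)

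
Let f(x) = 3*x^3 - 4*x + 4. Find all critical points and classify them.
f'(x) = 9*x^2 - 4

Solve f'(x) = 0:
  Factor: 9*x^2 - 4 = (3*x - 2)*(3*x + 2) = 0.
  ⇒ x = -2/3, 2/3

f''(x) = 18*x
Second-derivative test at each critical point:
  f''(-2/3) = -12 < 0 → local maximum
  f''(2/3) = 12 > 0 → local minimum

Critical points: x = -2/3 (local maximum); x = 2/3 (local minimum)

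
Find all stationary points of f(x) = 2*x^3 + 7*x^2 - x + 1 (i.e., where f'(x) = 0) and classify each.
f'(x) = 6*x^2 + 14*x - 1

Solve f'(x) = 0:
  6*x^2 + 14*x - 1 = 0 has no rational roots; quadratic formula: x = (-14 ± √220)/12.
  ⇒ x = -sqrt(55)/6 - 7/6 ≈ -2.4027, -7/6 + sqrt(55)/6 ≈ 0.0694

f''(x) = 12*x + 14
Second-derivative test at each critical point:
  f''(-2.4027) = -14.8324 < 0 → local maximum
  f''(0.0694) = 14.8324 > 0 → local minimum

Critical points: x = -sqrt(55)/6 - 7/6 ≈ -2.4027 (local maximum); x = -7/6 + sqrt(55)/6 ≈ 0.0694 (local minimum)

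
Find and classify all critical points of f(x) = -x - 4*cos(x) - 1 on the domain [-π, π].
f'(x) = 4*sin(x) - 1

Solve f'(x) = 0 on [-π, π]:
  f'(x) = 0 ⇔ sin(x) = 1/4, i.e. x = arcsin(1/4) + 2nπ or x = π − arcsin(1/4) + 2nπ; keep the solutions lying in [-π, π].
  ⇒ x = asin(1/4) ≈ 0.2527, pi - asin(1/4) ≈ 2.8889

f''(x) = 4*cos(x)
Second-derivative test at each critical point:
  f''(0.2527) = 3.8730 > 0 → local minimum
  f''(2.8889) = -3.8730 < 0 → local maximum

Critical points: x = asin(1/4) ≈ 0.2527 (local minimum); x = pi - asin(1/4) ≈ 2.8889 (local maximum)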